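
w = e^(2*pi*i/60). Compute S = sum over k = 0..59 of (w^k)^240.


The roots are w_k = w^k with w = e^(2*pi*i/60), and (w^k)^240 = (w^240)^k.
So S = 1 + u + u^2 + ... + u^(59) with u = w^240.
240 = 4*60 + 0, so 240 is a multiple of 60 and u = (w^60)^4 = 1.
Every one of the 60 terms equals 1: S = 60

S = 60


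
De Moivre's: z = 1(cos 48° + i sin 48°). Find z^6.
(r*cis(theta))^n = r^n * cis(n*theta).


r^6 = 1^6 = 1
n*theta = 6*48° = 288° = 288° (mod 360)
a = 1*cos(288°) = 0.3090
b = 1*sin(288°) = -0.9511

1 cis(288°) = 0.3090 - 0.9511i


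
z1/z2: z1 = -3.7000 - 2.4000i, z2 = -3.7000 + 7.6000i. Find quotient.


Conjugate of z2 = -3.7000 - 7.6000i
Numerator: (-3.7000 - 2.4000i)(-3.7000 - 7.6000i) = -4.5500 + 37.0000i
Denominator: (-3.7)^2 + 7.6^2 = 71.45
Result = (-4.5500 + 37.0000i)/71.45

-0.0637 + 0.5178i


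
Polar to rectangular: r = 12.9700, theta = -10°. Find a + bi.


a = 12.9700*cos(-10°) = 12.9700*0.98481 = 12.7730
b = 12.9700*sin(-10°) = 12.9700*(-0.17365) = -2.2522

12.7730 - 2.2522i


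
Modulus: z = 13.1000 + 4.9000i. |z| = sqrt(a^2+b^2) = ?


|z| = sqrt(13.1^2 + 4.9^2) = sqrt(171.61 + 24.01) = sqrt(195.62) = 13.9864

|z| = 13.9864


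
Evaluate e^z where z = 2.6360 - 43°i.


e^2.6360 = 13.95726
cos(-43°) = 0.731354
sin(-43°) = -0.681998
Real = 13.95726*0.731354 = 10.2077
Imag = 13.95726*(-0.681998) = -9.5188

10.2077 - 9.5188i


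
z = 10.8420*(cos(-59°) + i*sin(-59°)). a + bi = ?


a = 10.8420*cos(-59°) = 10.8420*0.515038 = 5.5840
b = 10.8420*sin(-59°) = 10.8420*(-0.85717) = -9.2934

5.5840 - 9.2934i


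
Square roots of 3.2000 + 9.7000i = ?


|z| = sqrt(10.24+94.09) = 10.2142
sqrt((|z|+a)/2) = sqrt((10.2142+3.2)/2) = sqrt(6.7071) = 2.5898
sqrt((|z|-a)/2) = sqrt((10.2142-3.2)/2) = sqrt(3.5071) = 1.8727

±(2.5898 + 1.8727i) i.e. 2.5898 + 1.8727i and -2.5898 - 1.8727i


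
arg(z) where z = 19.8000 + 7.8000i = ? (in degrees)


Re = 19.8, Im = 7.8
arg = atan2(7.8, 19.8) = 21.5014 degrees

arg(z) = 21.5014 degrees


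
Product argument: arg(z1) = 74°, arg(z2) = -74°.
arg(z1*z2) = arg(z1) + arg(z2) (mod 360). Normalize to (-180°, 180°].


arg(z1*z2) = 74° - 74° = 0°
Normalized to (-180°, 180°]: 0°

0°


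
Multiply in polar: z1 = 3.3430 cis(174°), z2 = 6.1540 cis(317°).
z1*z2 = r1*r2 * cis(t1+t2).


r = 3.3430 * 6.1540 = 20.5728
theta = 174° + 317° = 491° = 131° (mod 360)

20.5728 cis(131°)


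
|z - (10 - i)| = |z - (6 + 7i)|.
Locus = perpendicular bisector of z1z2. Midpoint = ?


Equal distances means the locus is the perpendicular bisector of z1 and z2.
Midpoint = ((10+6)/2, (-1+7)/2) = (8.0000, 3.0000)

Perpendicular bisector through (8.0000, 3.0000)


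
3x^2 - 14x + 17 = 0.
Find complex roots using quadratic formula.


disc = (-14)^2 - 4*3*17 = 196 - 204 = -8
sqrt(|disc|) = sqrt(8) = 2.8284
Real part = 14/(2*3) = 2.3333
Imag part = 2.8284/(2*3) = 0.4714

2.3333 ± 0.4714i


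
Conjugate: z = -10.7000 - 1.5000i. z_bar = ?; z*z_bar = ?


z_bar = -10.7000 + 1.5000i
z*z_bar = (-10.7)^2 + (-1.5)^2 = 114.49 + 2.25 = 116.74

z_bar = -10.7000 + 1.5000i, z*z_bar = 116.74


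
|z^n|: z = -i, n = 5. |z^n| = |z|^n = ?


|z| = sqrt(0+1) = sqrt(1) = 1
|z^5| = |z|^5 = 1^5 = 1

|z^5| = 1


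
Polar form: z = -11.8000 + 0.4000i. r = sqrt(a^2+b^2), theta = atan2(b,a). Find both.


r = sqrt(139.24+0.16) = sqrt(139.4) = 11.8068
theta = atan2(0.4, -11.8) = 178.0585 degrees

r = 11.8068, theta = 178.0585 degrees


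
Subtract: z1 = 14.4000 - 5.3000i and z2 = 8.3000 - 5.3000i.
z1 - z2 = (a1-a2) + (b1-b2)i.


Real: 14.4 - 8.3 = 6.1
Imag: -5.3 + 5.3 = 0

6.1000


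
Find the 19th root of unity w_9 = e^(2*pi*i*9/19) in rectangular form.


Angle = 360*9/19 = 170.5263°
a = cos(170.5263°) = -0.9864
b = sin(170.5263°) = 0.1646

-0.9864 + 0.1646i


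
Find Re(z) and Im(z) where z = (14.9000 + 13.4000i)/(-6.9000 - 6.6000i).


Multiply by conjugate: (14.9000 + 13.4000i)(-6.9000 + 6.6000i) / ((-6.9)^2 + (-6.6)^2)
Numerator real = 14.9*(-6.9) + 13.4*(-6.6) = -191.25
Numerator imag = 13.4*(-6.9) - 14.9*(-6.6) = 5.88
Denominator = 91.17
Re(z) = -191.25/91.17 = -2.0977
Im(z) = 5.88/91.17 = 0.0645

Re(z) = -2.0977, Im(z) = 0.0645


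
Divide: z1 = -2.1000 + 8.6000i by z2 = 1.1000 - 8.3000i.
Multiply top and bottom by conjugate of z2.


Conjugate of z2 = 1.1000 + 8.3000i
Numerator: (-2.1000 + 8.6000i)(1.1000 + 8.3000i) = -73.6900 - 7.9700i
Denominator: 1.1^2 + (-8.3)^2 = 70.1
Result = (-73.6900 - 7.9700i)/70.1

-1.0512 - 0.1137i


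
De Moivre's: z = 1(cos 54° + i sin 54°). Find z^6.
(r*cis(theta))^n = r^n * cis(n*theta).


r^6 = 1^6 = 1
n*theta = 6*54° = 324° = 324° (mod 360)
a = 1*cos(324°) = 0.8090
b = 1*sin(324°) = -0.5878

1 cis(324°) = 0.8090 - 0.5878i


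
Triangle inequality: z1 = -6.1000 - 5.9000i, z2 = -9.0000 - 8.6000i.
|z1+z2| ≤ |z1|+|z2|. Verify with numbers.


|z1| = sqrt((-6.1)^2 + (-5.9)^2) = sqrt(72.02) = 8.4865
|z2| = sqrt((-9)^2 + (-8.6)^2) = sqrt(154.96) = 12.4483
z1+z2 = -15.1000 - 14.5000i
|z1+z2| = sqrt(438.26) = 20.9347
|z1|+|z2| = 8.4865 + 12.4483 = 20.9348

|z1+z2| = 20.9347 ≤ |z1|+|z2| = 20.9348 (verified)


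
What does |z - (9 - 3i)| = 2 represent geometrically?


|z - z0| = r is a circle with center z0 and radius r.
Center = (9, -3), radius = 2

Circle with center (9, -3) and radius 2


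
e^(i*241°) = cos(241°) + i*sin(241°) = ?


cos(241°) = -0.4848
sin(241°) = -0.8746

e^(i*241°) = -0.4848 - 0.8746i


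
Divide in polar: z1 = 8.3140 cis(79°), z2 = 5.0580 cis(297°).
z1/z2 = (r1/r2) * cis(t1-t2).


r = 8.3140 / 5.0580 = 1.6437
theta = 79° - 297° = -218° = 142° (mod 360)

1.6437 cis(142°)


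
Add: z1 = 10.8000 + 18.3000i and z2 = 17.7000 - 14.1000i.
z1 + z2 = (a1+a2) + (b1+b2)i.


Real: 10.8 + 17.7 = 28.5
Imag: 18.3 - 14.1 = 4.2

28.5000 + 4.2000i


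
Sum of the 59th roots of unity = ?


The sum of all 59th roots of unity is 0.
Geometric series: (1 - w^59)/(1 - w) = (1-1)/(1-w) = 0 since w^59 = 1, w ≠ 1.
Alternatively: coefficient of z^58 in z^59 - 1 is 0.

0


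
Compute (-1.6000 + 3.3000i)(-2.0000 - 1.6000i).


Real = -1.6*(-2) - 3.3*(-1.6) = 3.2 - (-5.28) = 8.48
Imag = -1.6*(-1.6) - (2)*3.3 = 2.56 - (6.6) = -4.04

8.4800 - 4.0400i


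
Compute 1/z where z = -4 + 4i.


|z|^2 = 16+16 = 32
1/z = (-4 - 4i)/32

1/z = -0.1250 - 0.1250i


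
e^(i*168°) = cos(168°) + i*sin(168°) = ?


cos(168°) = -0.9781
sin(168°) = 0.2079

e^(i*168°) = -0.9781 + 0.2079i


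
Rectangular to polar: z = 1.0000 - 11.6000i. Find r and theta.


r = sqrt(1+134.56) = sqrt(135.56) = 11.6430
theta = atan2(-11.6, 1) = -85.0729 degrees

r = 11.6430, theta = -85.0729 degrees


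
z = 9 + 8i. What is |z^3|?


|z| = sqrt(81+64) = sqrt(145) = 12.0416
|z^3| = |z|^3 = (sqrt(145))^3 = 145*sqrt(145)

|z^3| = 145*sqrt(145) ≈ 1746.0312


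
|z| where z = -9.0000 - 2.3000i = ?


|z| = sqrt((-9)^2 + (-2.3)^2) = sqrt(81 + 5.29) = sqrt(86.29) = 9.2892

|z| = 9.2892


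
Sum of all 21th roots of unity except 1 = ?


With w = e^(2*pi*i/21), all 21 of the 21th roots of unity w^0 = 1, w, ..., w^(20) sum to 0: 1 + w + ... + w^(20) = (1 - w^21)/(1 - w) = 0 since w^21 = 1, w ≠ 1.
Removing the root 1: w + w^2 + ... + w^(20) = 0 - 1 = -1

Sum = -1


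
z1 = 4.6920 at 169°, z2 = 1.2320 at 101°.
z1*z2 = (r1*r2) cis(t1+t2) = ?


r = 4.6920 * 1.2320 = 5.7805
theta = 169° + 101° = 270° = 270° (mod 360)

5.7805 cis(270°)


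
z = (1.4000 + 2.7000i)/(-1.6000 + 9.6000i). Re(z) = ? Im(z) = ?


Multiply by conjugate: (1.4000 + 2.7000i)(-1.6000 - 9.6000i) / ((-1.6)^2 + 9.6^2)
Numerator real = 1.4*(-1.6) + 2.7*9.6 = 23.68
Numerator imag = 2.7*(-1.6) - 1.4*9.6 = -17.76
Denominator = 94.72
Re(z) = 23.68/94.72 = 0.2500
Im(z) = -17.76/94.72 = -0.1875

Re(z) = 0.2500, Im(z) = -0.1875


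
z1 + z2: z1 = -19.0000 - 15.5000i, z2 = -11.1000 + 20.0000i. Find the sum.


Real: -19 - 11.1 = -30.1
Imag: -15.5 + 20 = 4.5

-30.1000 + 4.5000i


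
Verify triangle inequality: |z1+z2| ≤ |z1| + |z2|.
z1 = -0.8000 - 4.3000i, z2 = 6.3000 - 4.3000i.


|z1| = sqrt((-0.8)^2 + (-4.3)^2) = sqrt(19.13) = 4.3738
|z2| = sqrt(6.3^2 + (-4.3)^2) = sqrt(58.18) = 7.6276
z1+z2 = 5.5000 - 8.6000i
|z1+z2| = sqrt(104.21) = 10.2083
|z1|+|z2| = 4.3738 + 7.6276 = 12.0014

|z1+z2| = 10.2083 ≤ |z1|+|z2| = 12.0014 (verified)


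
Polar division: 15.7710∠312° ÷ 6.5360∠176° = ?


r = 15.7710 / 6.5360 = 2.4129
theta = 312° - 176° = 136° = 136° (mod 360)

2.4129 cis(136°)


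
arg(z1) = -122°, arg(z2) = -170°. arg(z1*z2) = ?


arg(z1*z2) = -122° - 170° = -292°
Normalized to (-180°, 180°]: 68°

68°


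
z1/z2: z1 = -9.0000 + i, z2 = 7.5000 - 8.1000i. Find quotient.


Conjugate of z2 = 7.5000 + 8.1000i
Numerator: (-9.0000 + i)(7.5000 + 8.1000i) = -75.6000 - 65.4000i
Denominator: 7.5^2 + (-8.1)^2 = 121.86
Result = (-75.6000 - 65.4000i)/121.86

-0.6204 - 0.5367i


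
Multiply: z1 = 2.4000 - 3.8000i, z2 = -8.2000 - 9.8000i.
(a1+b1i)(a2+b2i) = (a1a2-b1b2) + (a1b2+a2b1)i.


Real = 2.4*(-8.2) - (-3.8)*(-9.8) = -19.68 - 37.24 = -56.92
Imag = 2.4*(-9.8) - (8.2)*(-3.8) = -23.52 + 31.16 = 7.64

-56.9200 + 7.6400i


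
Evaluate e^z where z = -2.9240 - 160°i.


e^-2.9240 = 0.0537
cos(-160°) = -0.9397
sin(-160°) = -0.342
Real = 0.0537*(-0.9397) = -0.0505
Imag = 0.0537*(-0.342) = -0.0184

-0.0505 - 0.0184i


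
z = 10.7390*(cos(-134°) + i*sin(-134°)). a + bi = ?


a = 10.7390*cos(-134°) = 10.7390*(-0.694658) = -7.4599
b = 10.7390*sin(-134°) = 10.7390*(-0.71934) = -7.7250

-7.4599 - 7.7250i


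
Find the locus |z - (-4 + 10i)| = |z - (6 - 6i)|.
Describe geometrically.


Equal distances means the locus is the perpendicular bisector of z1 and z2.
Midpoint = ((-4+6)/2, (10+(-6))/2) = (1.0000, 2.0000)

Perpendicular bisector through (1.0000, 2.0000)


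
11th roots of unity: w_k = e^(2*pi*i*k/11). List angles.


The 11th roots of unity are cis(360k/11°) for k=0..10
Angle step = 360/11 = 32.7273°
Primitive root: cis(32.7273°)
Primitive root = 0.8413 + 0.5406i

11 roots at angles: 0°, 32.7273°, 65.4545°, 98.1818°, 130.9091°, 163.6364°, 196.3636°, 229.0909°, 261.8182°, 294.5455°, 327.2727°


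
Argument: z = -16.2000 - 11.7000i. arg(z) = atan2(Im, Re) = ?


Re = -16.2, Im = -11.7
arg = atan2(-11.7, -16.2) = -144.1623 degrees

arg(z) = -144.1623 degrees


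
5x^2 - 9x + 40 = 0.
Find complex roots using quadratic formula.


disc = (-9)^2 - 4*5*40 = 81 - 800 = -719
sqrt(|disc|) = sqrt(719) = 26.8142
Real part = 9/(2*5) = 0.9000
Imag part = 26.8142/(2*5) = 2.6814

0.9000 ± 2.6814i


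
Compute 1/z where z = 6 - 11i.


|z|^2 = 36+121 = 157
1/z = (6 + 11i)/157

1/z = 0.0382 + 0.0701i


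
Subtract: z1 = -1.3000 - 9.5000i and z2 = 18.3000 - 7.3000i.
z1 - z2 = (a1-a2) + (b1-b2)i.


Real: -1.3 - 18.3 = -19.6
Imag: -9.5 + 7.3 = -2.2

-19.6000 - 2.2000i


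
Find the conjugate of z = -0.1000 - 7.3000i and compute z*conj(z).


z_bar = -0.1000 + 7.3000i
z*z_bar = (-0.1)^2 + (-7.3)^2 = 0.01 + 53.29 = 53.3

z_bar = -0.1000 + 7.3000i, z*z_bar = 53.3


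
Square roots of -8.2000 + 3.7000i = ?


|z| = sqrt(67.24+13.69) = 8.9961
sqrt((|z|+a)/2) = sqrt((8.9961+(-8.2))/2) = sqrt(0.3981) = 0.6309
sqrt((|z|-a)/2) = sqrt((8.9961-(-8.2))/2) = sqrt(8.5981) = 2.9322

±(0.6309 + 2.9322i) i.e. 0.6309 + 2.9322i and -0.6309 - 2.9322i


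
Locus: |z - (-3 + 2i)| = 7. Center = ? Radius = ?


|z - z0| = r is a circle with center z0 and radius r.
Center = (-3, 2), radius = 7

Circle with center (-3, 2) and radius 7


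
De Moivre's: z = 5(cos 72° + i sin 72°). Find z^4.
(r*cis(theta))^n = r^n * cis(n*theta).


r^4 = 5^4 = 625
n*theta = 4*72° = 288° = 288° (mod 360)
a = 625*cos(288°) = 193.1356
b = 625*sin(288°) = -594.4103

625 cis(288°) = 193.1356 - 594.4103i


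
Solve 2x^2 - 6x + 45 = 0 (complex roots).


disc = (-6)^2 - 4*2*45 = 36 - 360 = -324
sqrt(|disc|) = sqrt(324) = 18.0000
Real part = 6/(2*2) = 1.5000
Imag part = 18.0000/(2*2) = 4.5000

1.5000 ± 4.5000i


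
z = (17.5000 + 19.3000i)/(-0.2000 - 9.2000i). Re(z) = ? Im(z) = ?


Multiply by conjugate: (17.5000 + 19.3000i)(-0.2000 + 9.2000i) / ((-0.2)^2 + (-9.2)^2)
Numerator real = 17.5*(-0.2) + 19.3*(-9.2) = -181.06
Numerator imag = 19.3*(-0.2) - 17.5*(-9.2) = 157.14
Denominator = 84.68
Re(z) = -181.06/84.68 = -2.1382
Im(z) = 157.14/84.68 = 1.8557

Re(z) = -2.1382, Im(z) = 1.8557


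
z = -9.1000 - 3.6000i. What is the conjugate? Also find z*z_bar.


z_bar = -9.1000 + 3.6000i
z*z_bar = (-9.1)^2 + (-3.6)^2 = 82.81 + 12.96 = 95.77

z_bar = -9.1000 + 3.6000i, z*z_bar = 95.77


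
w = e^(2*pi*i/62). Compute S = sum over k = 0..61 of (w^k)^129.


The roots are w_k = w^k with w = e^(2*pi*i/62), and (w^k)^129 = (w^129)^k.
So S = 1 + u + u^2 + ... + u^(61) with u = w^129.
129 = 2*62 + 5, so 129 is not a multiple of 62: u = (w^62)^2 * w^5 = w^5 ≠ 1 (w is a primitive 62th root), while u^62 = (w^62)^129 = 1.
Geometric series: S = (1 - u^62)/(1 - u) = (1 - 1)/(1 - u) = 0

S = 0


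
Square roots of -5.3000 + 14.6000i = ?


|z| = sqrt(28.09+213.16) = 15.5322
sqrt((|z|+a)/2) = sqrt((15.5322+(-5.3))/2) = sqrt(5.1161) = 2.2619
sqrt((|z|-a)/2) = sqrt((15.5322-(-5.3))/2) = sqrt(10.4161) = 3.2274

±(2.2619 + 3.2274i) i.e. 2.2619 + 3.2274i and -2.2619 - 3.2274i


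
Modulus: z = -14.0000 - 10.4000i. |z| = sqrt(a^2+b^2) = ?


|z| = sqrt((-14)^2 + (-10.4)^2) = sqrt(196 + 108.16) = sqrt(304.16) = 17.4402

|z| = 17.4402


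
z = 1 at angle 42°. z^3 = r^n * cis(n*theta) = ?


r^3 = 1^3 = 1
n*theta = 3*42° = 126° = 126° (mod 360)
a = 1*cos(126°) = -0.5878
b = 1*sin(126°) = 0.8090

1 cis(126°) = -0.5878 + 0.8090i


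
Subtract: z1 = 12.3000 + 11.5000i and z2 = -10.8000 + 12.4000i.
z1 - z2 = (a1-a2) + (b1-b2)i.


Real: 12.3 + 10.8 = 23.1
Imag: 11.5 - 12.4 = -0.9

23.1000 - 0.9000i


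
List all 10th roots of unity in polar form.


The 10th roots of unity are cis(360k/10°) for k=0..9
Angle step = 360/10 = 36°
Primitive root: cis(36°)
Primitive root = 0.8090 + 0.5878i

10 roots at angles: 0°, 36°, 72°, 108°, 144°, 180°, 216°, 252°, 288°, 324°


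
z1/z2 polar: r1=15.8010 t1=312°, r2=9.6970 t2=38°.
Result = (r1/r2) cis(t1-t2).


r = 15.8010 / 9.6970 = 1.6295
theta = 312° - 38° = 274° = 274° (mod 360)

1.6295 cis(274°)


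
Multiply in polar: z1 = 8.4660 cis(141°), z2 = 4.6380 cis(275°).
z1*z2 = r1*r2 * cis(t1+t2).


r = 8.4660 * 4.6380 = 39.2653
theta = 141° + 275° = 416° = 56° (mod 360)

39.2653 cis(56°)


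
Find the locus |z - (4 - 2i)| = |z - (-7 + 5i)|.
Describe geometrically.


Equal distances means the locus is the perpendicular bisector of z1 and z2.
Midpoint = ((4+(-7))/2, (-2+5)/2) = (-1.5000, 1.5000)

Perpendicular bisector through (-1.5000, 1.5000)


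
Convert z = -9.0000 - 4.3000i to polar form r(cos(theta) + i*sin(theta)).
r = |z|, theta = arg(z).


r = sqrt(81+18.49) = sqrt(99.49) = 9.9745
theta = atan2(-4.3, -9) = -154.4626 degrees

r = 9.9745, theta = -154.4626 degrees


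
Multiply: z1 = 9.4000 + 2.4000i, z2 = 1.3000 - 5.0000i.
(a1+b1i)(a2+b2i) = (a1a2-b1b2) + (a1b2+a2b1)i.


Real = 9.4*1.3 - 2.4*(-5) = 12.22 - (-12) = 24.22
Imag = 9.4*(-5) + 1.3*2.4 = -47 + 3.12 = -43.88

24.2200 - 43.8800i


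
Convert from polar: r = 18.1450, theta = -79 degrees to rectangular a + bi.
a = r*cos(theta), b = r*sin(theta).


a = 18.1450*cos(-79°) = 18.1450*0.19081 = 3.4622
b = 18.1450*sin(-79°) = 18.1450*(-0.981627) = -17.8116

3.4622 - 17.8116i


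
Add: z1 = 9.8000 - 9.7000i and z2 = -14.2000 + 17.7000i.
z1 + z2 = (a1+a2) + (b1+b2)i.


Real: 9.8 - 14.2 = -4.4
Imag: -9.7 + 17.7 = 8

-4.4000 + 8.0000i


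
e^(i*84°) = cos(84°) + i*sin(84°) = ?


cos(84°) = 0.1045
sin(84°) = 0.9945

e^(i*84°) = 0.1045 + 0.9945i


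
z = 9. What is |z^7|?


|z| = sqrt(81+0) = sqrt(81) = 9
|z^7| = |z|^7 = 9^7 = 4782969

|z^7| = 4782969


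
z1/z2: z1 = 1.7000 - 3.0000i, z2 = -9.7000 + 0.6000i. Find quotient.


Conjugate of z2 = -9.7000 - 0.6000i
Numerator: (1.7000 - 3.0000i)(-9.7000 - 0.6000i) = -18.2900 + 28.0800i
Denominator: (-9.7)^2 + 0.6^2 = 94.45
Result = (-18.2900 + 28.0800i)/94.45

-0.1936 + 0.2973i


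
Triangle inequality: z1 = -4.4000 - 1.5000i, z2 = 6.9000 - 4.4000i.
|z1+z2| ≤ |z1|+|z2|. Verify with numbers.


|z1| = sqrt((-4.4)^2 + (-1.5)^2) = sqrt(21.61) = 4.6487
|z2| = sqrt(6.9^2 + (-4.4)^2) = sqrt(66.97) = 8.1835
z1+z2 = 2.5000 - 5.9000i
|z1+z2| = sqrt(41.06) = 6.4078
|z1|+|z2| = 4.6487 + 8.1835 = 12.8322

|z1+z2| = 6.4078 ≤ |z1|+|z2| = 12.8322 (verified)


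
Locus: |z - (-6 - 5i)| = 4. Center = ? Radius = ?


|z - z0| = r is a circle with center z0 and radius r.
Center = (-6, -5), radius = 4

Circle with center (-6, -5) and radius 4


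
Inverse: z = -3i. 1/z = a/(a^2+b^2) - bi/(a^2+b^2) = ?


|z|^2 = 0+9 = 9
1/z = (0 + 3i)/9

1/z = 0 + 0.3333i


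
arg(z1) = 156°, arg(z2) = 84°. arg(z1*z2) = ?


arg(z1*z2) = 156° + 84° = 240°
Normalized to (-180°, 180°]: -120°

-120°


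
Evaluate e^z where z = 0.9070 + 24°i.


e^0.9070 = 2.47688
cos(24°) = 0.913545
sin(24°) = 0.40674
Real = 2.47688*0.913545 = 2.2627
Imag = 2.47688*0.40674 = 1.0074

2.2627 + 1.0074i


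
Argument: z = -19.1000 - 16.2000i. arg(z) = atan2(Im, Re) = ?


Re = -19.1, Im = -16.2
arg = atan2(-16.2, -19.1) = -139.6965 degrees

arg(z) = -139.6965 degrees


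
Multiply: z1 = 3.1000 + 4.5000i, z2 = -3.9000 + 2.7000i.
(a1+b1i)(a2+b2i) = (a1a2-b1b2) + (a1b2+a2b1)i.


Real = 3.1*(-3.9) - 4.5*2.7 = -12.09 - 12.15 = -24.24
Imag = 3.1*2.7 - (3.9)*4.5 = 8.37 - (17.55) = -9.18

-24.2400 - 9.1800i


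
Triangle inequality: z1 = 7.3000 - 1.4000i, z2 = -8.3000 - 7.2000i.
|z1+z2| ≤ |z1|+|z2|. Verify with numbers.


|z1| = sqrt(7.3^2 + (-1.4)^2) = sqrt(55.25) = 7.4330
|z2| = sqrt((-8.3)^2 + (-7.2)^2) = sqrt(120.73) = 10.9877
z1+z2 = -1.0000 - 8.6000i
|z1+z2| = sqrt(74.96) = 8.6579
|z1|+|z2| = 7.4330 + 10.9877 = 18.4207

|z1+z2| = 8.6579 ≤ |z1|+|z2| = 18.4207 (verified)


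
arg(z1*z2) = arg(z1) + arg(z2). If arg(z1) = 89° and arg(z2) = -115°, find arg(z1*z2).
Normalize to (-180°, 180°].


arg(z1*z2) = 89° - 115° = -26°
Normalized to (-180°, 180°]: -26°

-26°


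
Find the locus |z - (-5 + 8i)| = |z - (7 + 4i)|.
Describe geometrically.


Equal distances means the locus is the perpendicular bisector of z1 and z2.
Midpoint = ((-5+7)/2, (8+4)/2) = (1.0000, 6.0000)

Perpendicular bisector through (1.0000, 6.0000)


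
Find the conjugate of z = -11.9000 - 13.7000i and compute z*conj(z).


z_bar = -11.9000 + 13.7000i
z*z_bar = (-11.9)^2 + (-13.7)^2 = 141.61 + 187.69 = 329.3

z_bar = -11.9000 + 13.7000i, z*z_bar = 329.3


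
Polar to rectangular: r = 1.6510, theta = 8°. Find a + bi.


a = 1.6510*cos(8°) = 1.6510*0.99027 = 1.6349
b = 1.6510*sin(8°) = 1.6510*0.1392 = 0.2298

1.6349 + 0.2298i


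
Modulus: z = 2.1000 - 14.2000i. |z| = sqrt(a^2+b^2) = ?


|z| = sqrt(2.1^2 + (-14.2)^2) = sqrt(4.41 + 201.64) = sqrt(206.05) = 14.3544

|z| = 14.3544


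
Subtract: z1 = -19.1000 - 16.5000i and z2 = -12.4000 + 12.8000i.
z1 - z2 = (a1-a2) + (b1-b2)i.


Real: -19.1 + 12.4 = -6.7
Imag: -16.5 - 12.8 = -29.3

-6.7000 - 29.3000i


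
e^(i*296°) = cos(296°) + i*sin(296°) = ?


cos(296°) = 0.4384
sin(296°) = -0.8988

e^(i*296°) = 0.4384 - 0.8988i


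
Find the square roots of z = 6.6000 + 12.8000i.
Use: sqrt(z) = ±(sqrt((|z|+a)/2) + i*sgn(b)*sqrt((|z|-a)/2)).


|z| = sqrt(43.56+163.84) = 14.4014
sqrt((|z|+a)/2) = sqrt((14.4014+6.6)/2) = sqrt(10.5007) = 3.2405
sqrt((|z|-a)/2) = sqrt((14.4014-6.6)/2) = sqrt(3.9007) = 1.9750

±(3.2405 + 1.9750i) i.e. 3.2405 + 1.9750i and -3.2405 - 1.9750i


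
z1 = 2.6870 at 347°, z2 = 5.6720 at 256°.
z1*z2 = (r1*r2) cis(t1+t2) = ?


r = 2.6870 * 5.6720 = 15.2407
theta = 347° + 256° = 603° = 243° (mod 360)

15.2407 cis(243°)


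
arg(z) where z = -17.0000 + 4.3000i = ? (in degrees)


Re = -17, Im = 4.3
arg = atan2(4.3, -17) = 165.8053 degrees

arg(z) = 165.8053 degrees


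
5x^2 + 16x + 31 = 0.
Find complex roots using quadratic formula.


disc = 16^2 - 4*5*31 = 256 - 620 = -364
sqrt(|disc|) = sqrt(364) = 19.0788
Real part = -16/(2*5) = -1.6000
Imag part = 19.0788/(2*5) = 1.9079

-1.6000 ± 1.9079i


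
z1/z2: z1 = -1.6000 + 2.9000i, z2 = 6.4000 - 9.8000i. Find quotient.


Conjugate of z2 = 6.4000 + 9.8000i
Numerator: (-1.6000 + 2.9000i)(6.4000 + 9.8000i) = -38.6600 + 2.8800i
Denominator: 6.4^2 + (-9.8)^2 = 137
Result = (-38.6600 + 2.8800i)/137

-0.2822 + 0.0210i


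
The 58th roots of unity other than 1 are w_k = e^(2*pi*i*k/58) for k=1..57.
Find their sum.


With w = e^(2*pi*i/58), all 58 of the 58th roots of unity w^0 = 1, w, ..., w^(57) sum to 0: 1 + w + ... + w^(57) = (1 - w^58)/(1 - w) = 0 since w^58 = 1, w ≠ 1.
Removing the root 1: w + w^2 + ... + w^(57) = 0 - 1 = -1

Sum = -1


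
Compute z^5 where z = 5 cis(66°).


r^5 = 5^5 = 3125
n*theta = 5*66° = 330° = 330° (mod 360)
a = 3125*cos(330°) = 2706.3294
b = 3125*sin(330°) = -1562.5000

3125 cis(330°) = 2706.3294 - 1562.5000i


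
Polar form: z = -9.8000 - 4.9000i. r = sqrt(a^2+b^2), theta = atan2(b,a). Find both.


r = sqrt(96.04+24.01) = sqrt(120.05) = 10.9567
theta = atan2(-4.9, -9.8) = -153.4349 degrees

r = 10.9567, theta = -153.4349 degrees


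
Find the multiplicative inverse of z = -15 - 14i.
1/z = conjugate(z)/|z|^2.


|z|^2 = 225+196 = 421
1/z = (-15 + 14i)/421

1/z = -0.0356 + 0.0333i


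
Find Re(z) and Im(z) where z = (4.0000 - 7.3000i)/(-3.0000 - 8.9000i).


Multiply by conjugate: (4.0000 - 7.3000i)(-3.0000 + 8.9000i) / ((-3)^2 + (-8.9)^2)
Numerator real = 4*(-3) - (7.3)*(-8.9) = 52.97
Numerator imag = -7.3*(-3) - 4*(-8.9) = 57.5
Denominator = 88.21
Re(z) = 52.97/88.21 = 0.6005
Im(z) = 57.5/88.21 = 0.6519

Re(z) = 0.6005, Im(z) = 0.6519


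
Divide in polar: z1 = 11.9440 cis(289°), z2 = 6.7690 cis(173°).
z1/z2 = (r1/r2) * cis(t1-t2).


r = 11.9440 / 6.7690 = 1.7645
theta = 289° - 173° = 116° = 116° (mod 360)

1.7645 cis(116°)


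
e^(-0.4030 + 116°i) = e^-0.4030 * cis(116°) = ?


e^-0.4030 = 0.6683
cos(116°) = -0.4384
sin(116°) = 0.8988
Real = 0.6683*(-0.4384) = -0.2930
Imag = 0.6683*0.8988 = 0.6007

-0.2930 + 0.6007i


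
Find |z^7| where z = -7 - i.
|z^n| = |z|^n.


|z| = sqrt(49+1) = sqrt(50) = 7.0711
|z^7| = |z|^7 = (sqrt(50))^7 = 50^3 * sqrt(50) = 125000*sqrt(50)

|z^7| = 125000*sqrt(50) ≈ 883883.4765


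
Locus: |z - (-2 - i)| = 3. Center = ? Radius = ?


|z - z0| = r is a circle with center z0 and radius r.
Center = (-2, -1), radius = 3

Circle with center (-2, -1) and radius 3


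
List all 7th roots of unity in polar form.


The 7th roots of unity are cis(360k/7°) for k=0..6
Angle step = 360/7 = 51.4286°
Primitive root: cis(51.4286°)
Primitive root = 0.6235 + 0.7818i

7 roots at angles: 0°, 51.4286°, 102.8571°, 154.2857°, 205.7143°, 257.1429°, 308.5714°


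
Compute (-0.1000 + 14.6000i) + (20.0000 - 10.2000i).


Real: -0.1 + 20 = 19.9
Imag: 14.6 - 10.2 = 4.4

19.9000 + 4.4000i


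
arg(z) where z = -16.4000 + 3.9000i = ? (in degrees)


Re = -16.4, Im = 3.9
arg = atan2(3.9, -16.4) = 166.6232 degrees

arg(z) = 166.6232 degrees


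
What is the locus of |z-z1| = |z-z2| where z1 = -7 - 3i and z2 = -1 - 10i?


Equal distances means the locus is the perpendicular bisector of z1 and z2.
Midpoint = ((-7+(-1))/2, (-3+(-10))/2) = (-4.0000, -6.5000)

Perpendicular bisector through (-4.0000, -6.5000)


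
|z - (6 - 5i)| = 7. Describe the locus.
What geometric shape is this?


|z - z0| = r is a circle with center z0 and radius r.
Center = (6, -5), radius = 7

Circle with center (6, -5) and radius 7


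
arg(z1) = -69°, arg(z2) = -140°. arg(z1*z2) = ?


arg(z1*z2) = -69° - 140° = -209°
Normalized to (-180°, 180°]: 151°

151°


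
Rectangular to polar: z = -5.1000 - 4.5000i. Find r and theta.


r = sqrt(26.01+20.25) = sqrt(46.26) = 6.8015
theta = atan2(-4.5, -5.1) = -138.5763 degrees

r = 6.8015, theta = -138.5763 degrees


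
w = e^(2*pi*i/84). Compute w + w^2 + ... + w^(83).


With w = e^(2*pi*i/84), all 84 of the 84th roots of unity w^0 = 1, w, ..., w^(83) sum to 0: 1 + w + ... + w^(83) = (1 - w^84)/(1 - w) = 0 since w^84 = 1, w ≠ 1.
Removing the root 1: w + w^2 + ... + w^(83) = 0 - 1 = -1

Sum = -1


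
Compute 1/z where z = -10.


|z|^2 = 100+0 = 100
1/z = (-10 - 0i)/100

1/z = -0.1000 + 0i


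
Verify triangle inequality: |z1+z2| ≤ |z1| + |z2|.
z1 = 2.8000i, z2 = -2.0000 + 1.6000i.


|z1| = sqrt(0^2 + 2.8^2) = sqrt(7.84) = 2.8000
|z2| = sqrt((-2)^2 + 1.6^2) = sqrt(6.56) = 2.5612
z1+z2 = -2.0000 + 4.4000i
|z1+z2| = sqrt(23.36) = 4.8332
|z1|+|z2| = 2.8000 + 2.5612 = 5.3612

|z1+z2| = 4.8332 ≤ |z1|+|z2| = 5.3612 (verified)


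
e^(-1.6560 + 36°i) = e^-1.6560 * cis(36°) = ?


e^-1.6560 = 0.1909
cos(36°) = 0.809
sin(36°) = 0.5878
Real = 0.1909*0.809 = 0.1544
Imag = 0.1909*0.5878 = 0.1122

0.1544 + 0.1122i


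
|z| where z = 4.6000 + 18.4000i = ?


|z| = sqrt(4.6^2 + 18.4^2) = sqrt(21.16 + 338.56) = sqrt(359.72) = 18.9663

|z| = 18.9663


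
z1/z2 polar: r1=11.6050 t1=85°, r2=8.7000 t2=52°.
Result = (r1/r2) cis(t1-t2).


r = 11.6050 / 8.7000 = 1.3339
theta = 85° - 52° = 33° = 33° (mod 360)

1.3339 cis(33°)


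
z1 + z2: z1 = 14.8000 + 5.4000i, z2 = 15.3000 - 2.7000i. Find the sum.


Real: 14.8 + 15.3 = 30.1
Imag: 5.4 - 2.7 = 2.7

30.1000 + 2.7000i


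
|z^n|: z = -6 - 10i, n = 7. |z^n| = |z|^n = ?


|z| = sqrt(36+100) = sqrt(136) = 11.6619
|z^7| = |z|^7 = (sqrt(136))^7 = 136^3 * sqrt(136) = 2515456*sqrt(136)

|z^7| = 2515456*sqrt(136) ≈ 29335005.8592


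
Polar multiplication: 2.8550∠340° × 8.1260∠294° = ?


r = 2.8550 * 8.1260 = 23.1997
theta = 340° + 294° = 634° = 274° (mod 360)

23.1997 cis(274°)


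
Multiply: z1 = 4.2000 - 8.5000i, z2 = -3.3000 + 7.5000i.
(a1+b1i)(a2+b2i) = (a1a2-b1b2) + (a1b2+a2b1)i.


Real = 4.2*(-3.3) - (-8.5)*7.5 = -13.86 - (-63.75) = 49.89
Imag = 4.2*7.5 - (3.3)*(-8.5) = 31.5 + 28.05 = 59.55

49.8900 + 59.5500i


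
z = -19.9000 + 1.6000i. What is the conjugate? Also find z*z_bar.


z_bar = -19.9000 - 1.6000i
z*z_bar = (-19.9)^2 + 1.6^2 = 396.01 + 2.56 = 398.57

z_bar = -19.9000 - 1.6000i, z*z_bar = 398.57


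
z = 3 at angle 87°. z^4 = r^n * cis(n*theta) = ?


r^4 = 3^4 = 81
n*theta = 4*87° = 348° = 348° (mod 360)
a = 81*cos(348°) = 79.2300
b = 81*sin(348°) = -16.8408

81 cis(348°) = 79.2300 - 16.8408i


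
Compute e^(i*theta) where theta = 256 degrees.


cos(256°) = -0.2419
sin(256°) = -0.9703

e^(i*256°) = -0.2419 - 0.9703i


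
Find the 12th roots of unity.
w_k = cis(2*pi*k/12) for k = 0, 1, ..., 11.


The 12th roots of unity are cis(360k/12°) for k=0..11
Angle step = 360/12 = 30°
Primitive root: cis(30°)
Primitive root = 0.8660 + 0.5000i

12 roots at angles: 0°, 30°, 60°, 90°, 120°, 150°, 180°, 210°, 240°, 270°, 300°, 330°


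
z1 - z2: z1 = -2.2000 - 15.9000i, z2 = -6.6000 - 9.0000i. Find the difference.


Real: -2.2 + 6.6 = 4.4
Imag: -15.9 + 9 = -6.9

4.4000 - 6.9000i


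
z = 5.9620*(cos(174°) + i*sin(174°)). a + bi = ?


a = 5.9620*cos(174°) = 5.9620*(-0.99452) = -5.9293
b = 5.9620*sin(174°) = 5.9620*0.10453 = 0.6232

-5.9293 + 0.6232i


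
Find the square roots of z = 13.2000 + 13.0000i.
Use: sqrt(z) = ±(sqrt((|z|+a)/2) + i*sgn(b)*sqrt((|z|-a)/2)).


|z| = sqrt(174.24+169) = 18.5267
sqrt((|z|+a)/2) = sqrt((18.5267+13.2)/2) = sqrt(15.8634) = 3.9829
sqrt((|z|-a)/2) = sqrt((18.5267-13.2)/2) = sqrt(2.6634) = 1.6320

±(3.9829 + 1.6320i) i.e. 3.9829 + 1.6320i and -3.9829 - 1.6320i


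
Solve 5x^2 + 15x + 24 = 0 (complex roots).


disc = 15^2 - 4*5*24 = 225 - 480 = -255
sqrt(|disc|) = sqrt(255) = 15.9687
Real part = -15/(2*5) = -1.5000
Imag part = 15.9687/(2*5) = 1.5969

-1.5000 ± 1.5969i


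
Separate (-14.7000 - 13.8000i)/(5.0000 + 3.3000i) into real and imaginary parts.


Multiply by conjugate: (-14.7000 - 13.8000i)(5.0000 - 3.3000i) / (5^2 + 3.3^2)
Numerator real = -14.7*5 - (13.8)*3.3 = -119.04
Numerator imag = -13.8*5 - (-14.7)*3.3 = -20.49
Denominator = 35.89
Re(z) = -119.04/35.89 = -3.3168
Im(z) = -20.49/35.89 = -0.5709

Re(z) = -3.3168, Im(z) = -0.5709


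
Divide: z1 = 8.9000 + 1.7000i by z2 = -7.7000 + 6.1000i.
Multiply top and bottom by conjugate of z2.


Conjugate of z2 = -7.7000 - 6.1000i
Numerator: (8.9000 + 1.7000i)(-7.7000 - 6.1000i) = -58.1600 - 67.3800i
Denominator: (-7.7)^2 + 6.1^2 = 96.5
Result = (-58.1600 - 67.3800i)/96.5

-0.6027 - 0.6982i


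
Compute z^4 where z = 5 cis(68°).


r^4 = 5^4 = 625
n*theta = 4*68° = 272° = 272° (mod 360)
a = 625*cos(272°) = 21.8122
b = 625*sin(272°) = -624.6193

625 cis(272°) = 21.8122 - 624.6193i


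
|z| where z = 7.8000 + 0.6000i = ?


|z| = sqrt(7.8^2 + 0.6^2) = sqrt(60.84 + 0.36) = sqrt(61.2) = 7.8230

|z| = 7.8230


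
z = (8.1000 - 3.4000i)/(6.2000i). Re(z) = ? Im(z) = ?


Multiply by conjugate: (8.1000 - 3.4000i)(-6.2000i) / (0^2 + 6.2^2)
Numerator real = 8.1*0 - (3.4)*6.2 = -21.08
Numerator imag = -3.4*0 - 8.1*6.2 = -50.22
Denominator = 38.44
Re(z) = -21.08/38.44 = -0.5484
Im(z) = -50.22/38.44 = -1.3065

Re(z) = -0.5484, Im(z) = -1.3065


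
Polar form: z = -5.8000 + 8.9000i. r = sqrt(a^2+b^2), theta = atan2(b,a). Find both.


r = sqrt(33.64+79.21) = sqrt(112.85) = 10.6231
theta = atan2(8.9, -5.8) = 123.0917 degrees

r = 10.6231, theta = 123.0917 degrees


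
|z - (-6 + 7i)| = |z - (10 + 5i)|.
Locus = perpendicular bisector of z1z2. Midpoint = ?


Equal distances means the locus is the perpendicular bisector of z1 and z2.
Midpoint = ((-6+10)/2, (7+5)/2) = (2.0000, 6.0000)

Perpendicular bisector through (2.0000, 6.0000)


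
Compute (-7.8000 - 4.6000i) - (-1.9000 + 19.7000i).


Real: -7.8 + 1.9 = -5.9
Imag: -4.6 - 19.7 = -24.3

-5.9000 - 24.3000i


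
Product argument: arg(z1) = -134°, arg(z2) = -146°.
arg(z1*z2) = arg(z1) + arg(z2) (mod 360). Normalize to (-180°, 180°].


arg(z1*z2) = -134° - 146° = -280°
Normalized to (-180°, 180°]: 80°

80°


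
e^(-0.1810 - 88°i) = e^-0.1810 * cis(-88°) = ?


e^-0.1810 = 0.8344
cos(-88°) = 0.0349
sin(-88°) = -0.9994
Real = 0.8344*0.0349 = 0.0291
Imag = 0.8344*(-0.9994) = -0.8339

0.0291 - 0.8339i


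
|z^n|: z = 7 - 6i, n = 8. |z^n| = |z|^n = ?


|z| = sqrt(49+36) = sqrt(85) = 9.2195
|z^8| = |z|^8 = (sqrt(85))^8 = 85^4 = 52200625

|z^8| = 52200625


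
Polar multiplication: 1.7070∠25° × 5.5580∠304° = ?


r = 1.7070 * 5.5580 = 9.4875
theta = 25° + 304° = 329° = 329° (mod 360)

9.4875 cis(329°)


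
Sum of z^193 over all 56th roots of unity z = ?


The roots are w_k = w^k with w = e^(2*pi*i/56), and (w^k)^193 = (w^193)^k.
So S = 1 + u + u^2 + ... + u^(55) with u = w^193.
193 = 3*56 + 25, so 193 is not a multiple of 56: u = (w^56)^3 * w^25 = w^25 ≠ 1 (w is a primitive 56th root), while u^56 = (w^56)^193 = 1.
Geometric series: S = (1 - u^56)/(1 - u) = (1 - 1)/(1 - u) = 0

S = 0


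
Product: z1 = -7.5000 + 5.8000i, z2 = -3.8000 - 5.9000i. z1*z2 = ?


Real = -7.5*(-3.8) - 5.8*(-5.9) = 28.5 - (-34.22) = 62.72
Imag = -7.5*(-5.9) - (3.8)*5.8 = 44.25 - (22.04) = 22.21

62.7200 + 22.2100i


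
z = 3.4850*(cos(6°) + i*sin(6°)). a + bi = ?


a = 3.4850*cos(6°) = 3.4850*0.99452 = 3.4659
b = 3.4850*sin(6°) = 3.4850*0.10453 = 0.3643

3.4659 + 0.3643i


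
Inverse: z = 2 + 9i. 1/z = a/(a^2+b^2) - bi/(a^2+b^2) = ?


|z|^2 = 4+81 = 85
1/z = (2 - 9i)/85

1/z = 0.0235 - 0.1059i


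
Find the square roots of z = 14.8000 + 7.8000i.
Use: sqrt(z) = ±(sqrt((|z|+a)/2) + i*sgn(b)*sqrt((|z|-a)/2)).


|z| = sqrt(219.04+60.84) = 16.7296
sqrt((|z|+a)/2) = sqrt((16.7296+14.8)/2) = sqrt(15.7648) = 3.9705
sqrt((|z|-a)/2) = sqrt((16.7296-14.8)/2) = sqrt(0.9648) = 0.9822

±(3.9705 + 0.9822i) i.e. 3.9705 + 0.9822i and -3.9705 - 0.9822i


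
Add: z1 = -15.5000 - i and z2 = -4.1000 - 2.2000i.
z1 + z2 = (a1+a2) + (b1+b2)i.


Real: -15.5 - 4.1 = -19.6
Imag: -1 - 2.2 = -3.2

-19.6000 - 3.2000i


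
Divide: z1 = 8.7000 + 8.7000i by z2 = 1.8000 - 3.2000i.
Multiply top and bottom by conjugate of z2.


Conjugate of z2 = 1.8000 + 3.2000i
Numerator: (8.7000 + 8.7000i)(1.8000 + 3.2000i) = -12.1800 + 43.5000i
Denominator: 1.8^2 + (-3.2)^2 = 13.48
Result = (-12.1800 + 43.5000i)/13.48

-0.9036 + 3.2270i


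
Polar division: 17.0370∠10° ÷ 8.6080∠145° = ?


r = 17.0370 / 8.6080 = 1.9792
theta = 10° - 145° = -135° = 225° (mod 360)

1.9792 cis(225°)


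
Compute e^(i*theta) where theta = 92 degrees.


cos(92°) = -0.0349
sin(92°) = 0.9994

e^(i*92°) = -0.0349 + 0.9994i


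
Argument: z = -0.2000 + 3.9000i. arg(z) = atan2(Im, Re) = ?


Re = -0.2, Im = 3.9
arg = atan2(3.9, -0.2) = 92.9357 degrees

arg(z) = 92.9357 degrees


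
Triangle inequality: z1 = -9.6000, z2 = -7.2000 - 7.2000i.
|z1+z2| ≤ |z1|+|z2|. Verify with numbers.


|z1| = sqrt((-9.6)^2 + 0^2) = sqrt(92.16) = 9.6000
|z2| = sqrt((-7.2)^2 + (-7.2)^2) = sqrt(103.68) = 10.1823
z1+z2 = -16.8000 - 7.2000i
|z1+z2| = sqrt(334.08) = 18.2779
|z1|+|z2| = 9.6000 + 10.1823 = 19.7823

|z1+z2| = 18.2779 ≤ |z1|+|z2| = 19.7823 (verified)


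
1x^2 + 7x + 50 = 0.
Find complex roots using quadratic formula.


disc = 7^2 - 4*1*50 = 49 - 200 = -151
sqrt(|disc|) = sqrt(151) = 12.2882
Real part = -7/(2*1) = -3.5000
Imag part = 12.2882/(2*1) = 6.1441

-3.5000 ± 6.1441i


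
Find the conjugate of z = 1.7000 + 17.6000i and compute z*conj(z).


z_bar = 1.7000 - 17.6000i
z*z_bar = 1.7^2 + 17.6^2 = 2.89 + 309.76 = 312.65

z_bar = 1.7000 - 17.6000i, z*z_bar = 312.65


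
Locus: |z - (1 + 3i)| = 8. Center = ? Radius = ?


|z - z0| = r is a circle with center z0 and radius r.
Center = (1, 3), radius = 8

Circle with center (1, 3) and radius 8


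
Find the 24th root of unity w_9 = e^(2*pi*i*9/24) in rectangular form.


Angle = 360*9/24 = 135°
a = cos(135°) = -0.7071
b = sin(135°) = 0.7071

-0.7071 + 0.7071i


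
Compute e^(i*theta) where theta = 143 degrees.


cos(143°) = -0.7986
sin(143°) = 0.6018

e^(i*143°) = -0.7986 + 0.6018i


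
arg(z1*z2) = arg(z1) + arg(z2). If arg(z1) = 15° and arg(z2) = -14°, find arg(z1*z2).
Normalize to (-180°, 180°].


arg(z1*z2) = 15° - 14° = 1°
Normalized to (-180°, 180°]: 1°

1°


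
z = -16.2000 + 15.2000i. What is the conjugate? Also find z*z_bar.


z_bar = -16.2000 - 15.2000i
z*z_bar = (-16.2)^2 + 15.2^2 = 262.44 + 231.04 = 493.48

z_bar = -16.2000 - 15.2000i, z*z_bar = 493.48


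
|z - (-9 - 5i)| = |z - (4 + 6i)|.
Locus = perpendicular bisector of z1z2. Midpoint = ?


Equal distances means the locus is the perpendicular bisector of z1 and z2.
Midpoint = ((-9+4)/2, (-5+6)/2) = (-2.5000, 0.5000)

Perpendicular bisector through (-2.5000, 0.5000)


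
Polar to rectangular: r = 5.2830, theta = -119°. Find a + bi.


a = 5.2830*cos(-119°) = 5.2830*(-0.4848) = -2.5612
b = 5.2830*sin(-119°) = 5.2830*(-0.87462) = -4.6206

-2.5612 - 4.6206i


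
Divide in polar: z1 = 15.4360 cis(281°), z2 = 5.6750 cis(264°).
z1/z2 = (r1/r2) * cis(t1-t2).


r = 15.4360 / 5.6750 = 2.7200
theta = 281° - 264° = 17° = 17° (mod 360)

2.7200 cis(17°)


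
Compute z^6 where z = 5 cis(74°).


r^6 = 5^6 = 15625
n*theta = 6*74° = 444° = 84° (mod 360)
a = 15625*cos(84°) = 1633.2572
b = 15625*sin(84°) = 15539.4046

15625 cis(84°) = 1633.2572 + 15539.4046i


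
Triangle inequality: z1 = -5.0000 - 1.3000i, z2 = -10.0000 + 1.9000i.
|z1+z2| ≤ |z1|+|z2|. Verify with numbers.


|z1| = sqrt((-5)^2 + (-1.3)^2) = sqrt(26.69) = 5.1662
|z2| = sqrt((-10)^2 + 1.9^2) = sqrt(103.61) = 10.1789
z1+z2 = -15.0000 + 0.6000i
|z1+z2| = sqrt(225.36) = 15.0120
|z1|+|z2| = 5.1662 + 10.1789 = 15.3451

|z1+z2| = 15.0120 ≤ |z1|+|z2| = 15.3451 (verified)


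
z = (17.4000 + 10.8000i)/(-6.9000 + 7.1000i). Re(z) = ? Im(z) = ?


Multiply by conjugate: (17.4000 + 10.8000i)(-6.9000 - 7.1000i) / ((-6.9)^2 + 7.1^2)
Numerator real = 17.4*(-6.9) + 10.8*7.1 = -43.38
Numerator imag = 10.8*(-6.9) - 17.4*7.1 = -198.06
Denominator = 98.02
Re(z) = -43.38/98.02 = -0.4426
Im(z) = -198.06/98.02 = -2.0206

Re(z) = -0.4426, Im(z) = -2.0206


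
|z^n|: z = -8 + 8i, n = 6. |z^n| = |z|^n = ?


|z| = sqrt(64+64) = sqrt(128) = 11.3137
|z^6| = |z|^6 = (sqrt(128))^6 = 128^3 = 2097152

|z^6| = 2097152


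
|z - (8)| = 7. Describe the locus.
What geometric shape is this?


|z - z0| = r is a circle with center z0 and radius r.
Center = (8, 0), radius = 7

Circle with center (8, 0) and radius 7


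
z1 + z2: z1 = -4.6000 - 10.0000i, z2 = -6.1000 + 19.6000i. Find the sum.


Real: -4.6 - 6.1 = -10.7
Imag: -10 + 19.6 = 9.6

-10.7000 + 9.6000i


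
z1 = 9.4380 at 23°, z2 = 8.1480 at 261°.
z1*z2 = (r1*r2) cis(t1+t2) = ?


r = 9.4380 * 8.1480 = 76.9008
theta = 23° + 261° = 284° = 284° (mod 360)

76.9008 cis(284°)


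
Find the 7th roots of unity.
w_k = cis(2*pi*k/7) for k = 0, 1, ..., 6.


The 7th roots of unity are cis(360k/7°) for k=0..6
Angle step = 360/7 = 51.4286°
Primitive root: cis(51.4286°)
Primitive root = 0.6235 + 0.7818i

7 roots at angles: 0°, 51.4286°, 102.8571°, 154.2857°, 205.7143°, 257.1429°, 308.5714°


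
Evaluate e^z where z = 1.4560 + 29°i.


e^1.4560 = 4.2888
cos(29°) = 0.8746
sin(29°) = 0.4848
Real = 4.2888*0.8746 = 3.7510
Imag = 4.2888*0.4848 = 2.0792

3.7510 + 2.0792i


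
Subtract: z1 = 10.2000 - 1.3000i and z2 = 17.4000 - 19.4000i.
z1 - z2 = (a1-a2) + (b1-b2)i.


Real: 10.2 - 17.4 = -7.2
Imag: -1.3 + 19.4 = 18.1

-7.2000 + 18.1000i


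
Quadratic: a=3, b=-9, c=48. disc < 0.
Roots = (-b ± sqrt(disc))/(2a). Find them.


disc = (-9)^2 - 4*3*48 = 81 - 576 = -495
sqrt(|disc|) = sqrt(495) = 22.2486
Real part = 9/(2*3) = 1.5000
Imag part = 22.2486/(2*3) = 3.7081

1.5000 ± 3.7081i


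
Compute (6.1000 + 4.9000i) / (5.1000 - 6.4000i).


Conjugate of z2 = 5.1000 + 6.4000i
Numerator: (6.1000 + 4.9000i)(5.1000 + 6.4000i) = -0.2500 + 64.0300i
Denominator: 5.1^2 + (-6.4)^2 = 66.97
Result = (-0.2500 + 64.0300i)/66.97

-0.0037 + 0.9561i


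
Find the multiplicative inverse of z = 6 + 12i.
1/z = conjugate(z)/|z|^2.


|z|^2 = 36+144 = 180
1/z = (6 - 12i)/180

1/z = 0.0333 - 0.0667i


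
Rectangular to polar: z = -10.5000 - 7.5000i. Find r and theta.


r = sqrt(110.25+56.25) = sqrt(166.5) = 12.9035
theta = atan2(-7.5, -10.5) = -144.4623 degrees

r = 12.9035, theta = -144.4623 degrees


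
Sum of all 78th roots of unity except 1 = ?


With w = e^(2*pi*i/78), all 78 of the 78th roots of unity w^0 = 1, w, ..., w^(77) sum to 0: 1 + w + ... + w^(77) = (1 - w^78)/(1 - w) = 0 since w^78 = 1, w ≠ 1.
Removing the root 1: w + w^2 + ... + w^(77) = 0 - 1 = -1

Sum = -1


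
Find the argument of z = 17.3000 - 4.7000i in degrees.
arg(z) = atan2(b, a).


Re = 17.3, Im = -4.7
arg = atan2(-4.7, 17.3) = -15.1991 degrees

arg(z) = -15.1991 degrees


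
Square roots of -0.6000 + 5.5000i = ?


|z| = sqrt(0.36+30.25) = 5.5326
sqrt((|z|+a)/2) = sqrt((5.5326+(-0.6))/2) = sqrt(2.4663) = 1.5705
sqrt((|z|-a)/2) = sqrt((5.5326-(-0.6))/2) = sqrt(3.0663) = 1.7511

±(1.5705 + 1.7511i) i.e. 1.5705 + 1.7511i and -1.5705 - 1.7511i


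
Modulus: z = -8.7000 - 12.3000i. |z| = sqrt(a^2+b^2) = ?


|z| = sqrt((-8.7)^2 + (-12.3)^2) = sqrt(75.69 + 151.29) = sqrt(226.98) = 15.0659

|z| = 15.0659


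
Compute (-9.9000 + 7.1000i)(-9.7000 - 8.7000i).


Real = -9.9*(-9.7) - 7.1*(-8.7) = 96.03 - (-61.77) = 157.8
Imag = -9.9*(-8.7) - (9.7)*7.1 = 86.13 - (68.87) = 17.26

157.8000 + 17.2600i
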